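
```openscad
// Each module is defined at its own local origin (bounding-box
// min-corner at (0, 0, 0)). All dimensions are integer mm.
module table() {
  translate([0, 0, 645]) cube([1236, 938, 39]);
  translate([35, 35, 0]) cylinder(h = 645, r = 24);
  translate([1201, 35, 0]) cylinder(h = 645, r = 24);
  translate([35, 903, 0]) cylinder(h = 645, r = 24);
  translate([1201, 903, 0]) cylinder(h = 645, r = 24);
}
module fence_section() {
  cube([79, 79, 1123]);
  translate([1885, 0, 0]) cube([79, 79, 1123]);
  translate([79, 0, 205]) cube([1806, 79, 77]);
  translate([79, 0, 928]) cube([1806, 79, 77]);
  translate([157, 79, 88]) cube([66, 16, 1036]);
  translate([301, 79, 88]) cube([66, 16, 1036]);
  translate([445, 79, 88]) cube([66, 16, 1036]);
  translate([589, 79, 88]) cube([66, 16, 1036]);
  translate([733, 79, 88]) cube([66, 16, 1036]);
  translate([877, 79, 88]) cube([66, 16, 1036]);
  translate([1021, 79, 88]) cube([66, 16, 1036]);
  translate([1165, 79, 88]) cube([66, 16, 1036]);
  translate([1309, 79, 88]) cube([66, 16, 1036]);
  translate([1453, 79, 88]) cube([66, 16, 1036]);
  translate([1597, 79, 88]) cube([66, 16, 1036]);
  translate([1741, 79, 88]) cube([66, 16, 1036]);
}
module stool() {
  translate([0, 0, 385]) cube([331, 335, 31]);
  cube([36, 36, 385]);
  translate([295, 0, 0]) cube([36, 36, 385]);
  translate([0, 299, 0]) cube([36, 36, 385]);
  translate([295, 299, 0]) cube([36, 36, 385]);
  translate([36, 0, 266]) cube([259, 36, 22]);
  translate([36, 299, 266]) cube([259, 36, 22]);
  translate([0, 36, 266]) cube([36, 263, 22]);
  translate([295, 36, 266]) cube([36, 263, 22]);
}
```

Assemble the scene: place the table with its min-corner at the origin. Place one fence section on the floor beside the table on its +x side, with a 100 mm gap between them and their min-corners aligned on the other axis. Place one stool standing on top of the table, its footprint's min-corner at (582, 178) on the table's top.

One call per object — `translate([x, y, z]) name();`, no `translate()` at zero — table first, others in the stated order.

table();
translate([1336, 0, 0]) fence_section();
translate([582, 178, 684]) stool();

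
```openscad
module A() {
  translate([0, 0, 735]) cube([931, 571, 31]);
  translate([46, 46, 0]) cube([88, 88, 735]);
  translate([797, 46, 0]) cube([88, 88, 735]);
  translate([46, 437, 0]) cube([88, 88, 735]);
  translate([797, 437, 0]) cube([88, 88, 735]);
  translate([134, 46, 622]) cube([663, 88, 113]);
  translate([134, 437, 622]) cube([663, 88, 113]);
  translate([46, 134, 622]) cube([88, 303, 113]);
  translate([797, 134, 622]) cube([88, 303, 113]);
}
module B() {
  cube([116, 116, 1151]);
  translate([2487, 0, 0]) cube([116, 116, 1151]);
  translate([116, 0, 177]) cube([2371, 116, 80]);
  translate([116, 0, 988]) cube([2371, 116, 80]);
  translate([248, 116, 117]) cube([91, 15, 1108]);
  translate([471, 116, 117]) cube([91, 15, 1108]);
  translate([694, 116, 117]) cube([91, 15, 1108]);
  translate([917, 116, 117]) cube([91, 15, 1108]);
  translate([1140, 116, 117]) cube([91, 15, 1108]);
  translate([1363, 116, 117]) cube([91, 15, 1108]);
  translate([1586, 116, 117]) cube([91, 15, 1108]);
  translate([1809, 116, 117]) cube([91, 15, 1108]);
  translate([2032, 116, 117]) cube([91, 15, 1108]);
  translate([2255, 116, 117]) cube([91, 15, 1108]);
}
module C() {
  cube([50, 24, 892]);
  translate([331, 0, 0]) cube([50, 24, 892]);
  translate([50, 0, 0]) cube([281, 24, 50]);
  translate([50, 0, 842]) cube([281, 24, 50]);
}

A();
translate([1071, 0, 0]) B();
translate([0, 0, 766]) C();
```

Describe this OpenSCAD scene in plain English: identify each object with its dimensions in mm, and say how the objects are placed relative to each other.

A is a table: top 931 mm (x) × 571 mm (y), 31 mm thick, upper face at z = 766 mm, on four 88×88 mm square legs, each inset 46 mm from the nearest pair of top edges, running from z = 0 to the bottom of the top. Four apron rails, 88 mm thick and 113 mm tall, run between adjacent legs with their top edges flush with the underside of the top and their outer faces flush with the legs' outer faces.

B is a fence section. Two 116×116 mm posts, 1151 mm tall, stand on the floor with a clear span of 2371 mm between their inner faces. Two horizontal rails of 116×80 mm section span the gap between the posts with their undersides at z = 177 mm and z = 988 mm, flush with the posts' −y face. 10 pickets, each 91 mm wide, 15 mm thick and 1108 mm tall, are fixed to the +y face of the rails with their bottoms at z = 117 mm, evenly spaced across the span with equal gaps (rounded down to the nearest mm) at the −x end and between each pair — any rounding remainder accumulates at the +x end.

C is a rectangular picture frame lying in the x–z plane (depth along y). The opening is 281 mm wide (x) by 792 mm tall (z), surrounded by a border 50 mm wide on all four sides. The frame is 24 mm deep and is made of two full-height vertical stiles with two horizontal rails fitted between them.

The fence section is on the floor beside the table on its +x side. The picture frame is on top of the table.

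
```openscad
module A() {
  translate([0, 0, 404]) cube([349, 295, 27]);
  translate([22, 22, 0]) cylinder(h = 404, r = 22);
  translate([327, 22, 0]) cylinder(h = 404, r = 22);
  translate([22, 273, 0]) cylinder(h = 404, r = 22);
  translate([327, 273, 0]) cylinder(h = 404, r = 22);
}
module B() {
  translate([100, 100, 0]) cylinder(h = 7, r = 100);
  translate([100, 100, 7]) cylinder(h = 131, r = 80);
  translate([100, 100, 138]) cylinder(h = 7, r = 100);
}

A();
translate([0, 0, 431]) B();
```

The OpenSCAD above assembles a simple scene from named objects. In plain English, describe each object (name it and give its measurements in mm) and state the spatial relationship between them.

A is a simple wooden stool: a rectangular seat 349 mm (x) by 295 mm (y), 27 mm thick, top face at z = 431 mm, on four round legs, each 44 mm in diameter. The legs rest on z = 0, each leg's axis is inset half a diameter from the nearest pair of seat edges (so the leg's bounding box is flush with the corner).

B is a spool: two coaxial disc flanges of radius 100 mm and thickness 7 mm, joined by a core cylinder of radius 80 mm and height 131 mm. The lower flange rests on z = 0 and the three cylinders share a vertical axis.

The spool is on top of the stool.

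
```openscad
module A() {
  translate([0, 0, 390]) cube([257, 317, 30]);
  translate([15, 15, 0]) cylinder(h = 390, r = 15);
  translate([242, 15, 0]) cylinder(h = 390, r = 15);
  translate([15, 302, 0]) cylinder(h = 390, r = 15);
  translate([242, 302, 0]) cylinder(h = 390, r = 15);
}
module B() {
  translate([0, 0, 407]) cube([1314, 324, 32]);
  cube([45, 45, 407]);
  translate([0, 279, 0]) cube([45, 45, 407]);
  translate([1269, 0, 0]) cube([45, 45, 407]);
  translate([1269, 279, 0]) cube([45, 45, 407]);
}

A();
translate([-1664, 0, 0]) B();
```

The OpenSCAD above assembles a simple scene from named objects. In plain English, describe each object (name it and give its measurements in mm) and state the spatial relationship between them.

A is a simple wooden stool: a rectangular seat 257 mm (x) by 317 mm (y), 30 mm thick, top face at z = 420 mm, on four round legs, each 30 mm in diameter. The legs rest on z = 0, each leg's axis is inset half a diameter from the nearest pair of seat edges (so the leg's bounding box is flush with the corner).

B is a long wooden bench with a 1314 mm (x) × 324 mm (y) seat, 32 mm thick, its top surface 439 mm above the floor. Four 45 mm square legs at the seat corners, flush with the edges, run from z = 0 to the seat underside.

The bench is on the floor beside the stool on its −x side.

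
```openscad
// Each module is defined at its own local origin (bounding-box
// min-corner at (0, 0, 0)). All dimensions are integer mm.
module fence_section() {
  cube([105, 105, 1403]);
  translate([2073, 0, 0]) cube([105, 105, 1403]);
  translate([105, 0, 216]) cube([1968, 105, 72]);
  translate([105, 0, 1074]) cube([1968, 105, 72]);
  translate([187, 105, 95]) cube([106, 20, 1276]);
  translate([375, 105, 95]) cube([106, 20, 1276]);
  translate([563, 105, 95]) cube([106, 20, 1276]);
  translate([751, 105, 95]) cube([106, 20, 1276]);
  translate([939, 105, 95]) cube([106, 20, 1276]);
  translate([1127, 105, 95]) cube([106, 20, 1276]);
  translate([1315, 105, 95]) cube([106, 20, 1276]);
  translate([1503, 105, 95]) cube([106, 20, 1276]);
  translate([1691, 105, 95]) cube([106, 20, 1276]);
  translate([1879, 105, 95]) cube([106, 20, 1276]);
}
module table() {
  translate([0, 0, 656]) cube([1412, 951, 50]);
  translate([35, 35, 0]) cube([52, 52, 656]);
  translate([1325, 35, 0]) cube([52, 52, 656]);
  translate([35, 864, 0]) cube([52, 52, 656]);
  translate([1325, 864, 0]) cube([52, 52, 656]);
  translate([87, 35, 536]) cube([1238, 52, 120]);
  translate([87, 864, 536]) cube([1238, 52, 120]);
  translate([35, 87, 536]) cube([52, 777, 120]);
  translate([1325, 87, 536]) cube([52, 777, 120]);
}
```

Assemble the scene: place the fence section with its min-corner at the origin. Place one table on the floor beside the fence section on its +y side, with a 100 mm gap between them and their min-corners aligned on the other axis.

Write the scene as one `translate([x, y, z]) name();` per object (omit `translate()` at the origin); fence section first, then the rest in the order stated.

fence_section();
translate([0, 225, 0]) table();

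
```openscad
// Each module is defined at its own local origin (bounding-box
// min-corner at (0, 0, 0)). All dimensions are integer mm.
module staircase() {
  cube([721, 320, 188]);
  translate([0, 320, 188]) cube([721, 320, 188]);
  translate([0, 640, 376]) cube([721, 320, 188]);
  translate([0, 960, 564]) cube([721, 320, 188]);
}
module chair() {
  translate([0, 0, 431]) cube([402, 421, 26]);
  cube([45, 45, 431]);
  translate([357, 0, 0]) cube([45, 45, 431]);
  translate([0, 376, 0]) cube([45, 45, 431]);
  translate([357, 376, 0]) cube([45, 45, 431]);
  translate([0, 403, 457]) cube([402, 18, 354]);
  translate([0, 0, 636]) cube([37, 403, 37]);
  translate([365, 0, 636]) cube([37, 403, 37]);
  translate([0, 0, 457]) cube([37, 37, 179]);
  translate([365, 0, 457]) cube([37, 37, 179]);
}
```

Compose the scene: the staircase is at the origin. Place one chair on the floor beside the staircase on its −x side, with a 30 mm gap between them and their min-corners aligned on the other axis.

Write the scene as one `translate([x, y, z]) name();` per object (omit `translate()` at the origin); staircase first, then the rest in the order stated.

staircase();
translate([-432, 0, 0]) chair();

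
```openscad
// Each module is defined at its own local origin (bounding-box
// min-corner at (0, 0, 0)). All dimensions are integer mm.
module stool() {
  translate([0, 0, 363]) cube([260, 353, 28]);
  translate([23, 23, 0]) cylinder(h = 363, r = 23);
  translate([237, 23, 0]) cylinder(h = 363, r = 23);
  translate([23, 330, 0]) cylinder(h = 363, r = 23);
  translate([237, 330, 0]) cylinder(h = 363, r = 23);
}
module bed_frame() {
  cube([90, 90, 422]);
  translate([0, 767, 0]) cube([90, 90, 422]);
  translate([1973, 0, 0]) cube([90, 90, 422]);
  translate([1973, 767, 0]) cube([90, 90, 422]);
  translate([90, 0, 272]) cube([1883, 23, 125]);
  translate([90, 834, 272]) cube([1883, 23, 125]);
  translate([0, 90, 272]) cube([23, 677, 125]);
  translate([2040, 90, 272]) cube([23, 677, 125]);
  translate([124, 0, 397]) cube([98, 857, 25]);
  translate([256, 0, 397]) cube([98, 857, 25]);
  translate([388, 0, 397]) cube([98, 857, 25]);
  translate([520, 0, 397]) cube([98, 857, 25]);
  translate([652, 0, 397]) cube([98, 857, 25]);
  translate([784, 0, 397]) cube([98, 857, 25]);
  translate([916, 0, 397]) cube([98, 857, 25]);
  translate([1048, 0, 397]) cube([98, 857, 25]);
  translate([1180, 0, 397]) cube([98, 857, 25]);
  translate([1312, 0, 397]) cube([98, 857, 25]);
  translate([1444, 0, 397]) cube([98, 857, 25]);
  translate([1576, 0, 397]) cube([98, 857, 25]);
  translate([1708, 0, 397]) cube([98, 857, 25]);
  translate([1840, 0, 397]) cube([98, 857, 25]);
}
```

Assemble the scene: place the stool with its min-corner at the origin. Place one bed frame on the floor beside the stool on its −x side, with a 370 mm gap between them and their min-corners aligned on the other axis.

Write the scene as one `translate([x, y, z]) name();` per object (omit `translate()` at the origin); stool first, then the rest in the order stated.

stool();
translate([-2433, 0, 0]) bed_frame();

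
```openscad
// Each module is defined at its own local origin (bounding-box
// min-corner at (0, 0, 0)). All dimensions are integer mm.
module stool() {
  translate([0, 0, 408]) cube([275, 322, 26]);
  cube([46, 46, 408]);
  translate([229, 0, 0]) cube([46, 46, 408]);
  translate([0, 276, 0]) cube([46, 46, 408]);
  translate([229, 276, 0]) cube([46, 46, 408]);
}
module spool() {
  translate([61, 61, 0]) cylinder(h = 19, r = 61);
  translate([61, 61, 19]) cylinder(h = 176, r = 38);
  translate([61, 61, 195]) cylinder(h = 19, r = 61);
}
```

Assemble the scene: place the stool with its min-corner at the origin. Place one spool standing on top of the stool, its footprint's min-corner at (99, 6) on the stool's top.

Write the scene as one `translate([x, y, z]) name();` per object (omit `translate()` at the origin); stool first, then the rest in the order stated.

stool();
translate([99, 6, 434]) spool();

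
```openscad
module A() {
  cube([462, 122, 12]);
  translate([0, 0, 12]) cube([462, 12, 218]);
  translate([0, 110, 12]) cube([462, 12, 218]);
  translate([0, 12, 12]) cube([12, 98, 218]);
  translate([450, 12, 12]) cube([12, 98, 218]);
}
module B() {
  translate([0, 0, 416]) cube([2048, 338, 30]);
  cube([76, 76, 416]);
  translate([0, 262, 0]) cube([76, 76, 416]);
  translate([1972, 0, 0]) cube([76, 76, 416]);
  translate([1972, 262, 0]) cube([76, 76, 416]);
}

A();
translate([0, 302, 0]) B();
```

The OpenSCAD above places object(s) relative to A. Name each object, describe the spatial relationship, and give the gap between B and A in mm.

The bench's nearest face is 180 mm from the open box's +y face.

A is an open box. B is a bench. The bench is on the floor beside the open box on its +y side. The gap between the bench and the open box is 180 mm.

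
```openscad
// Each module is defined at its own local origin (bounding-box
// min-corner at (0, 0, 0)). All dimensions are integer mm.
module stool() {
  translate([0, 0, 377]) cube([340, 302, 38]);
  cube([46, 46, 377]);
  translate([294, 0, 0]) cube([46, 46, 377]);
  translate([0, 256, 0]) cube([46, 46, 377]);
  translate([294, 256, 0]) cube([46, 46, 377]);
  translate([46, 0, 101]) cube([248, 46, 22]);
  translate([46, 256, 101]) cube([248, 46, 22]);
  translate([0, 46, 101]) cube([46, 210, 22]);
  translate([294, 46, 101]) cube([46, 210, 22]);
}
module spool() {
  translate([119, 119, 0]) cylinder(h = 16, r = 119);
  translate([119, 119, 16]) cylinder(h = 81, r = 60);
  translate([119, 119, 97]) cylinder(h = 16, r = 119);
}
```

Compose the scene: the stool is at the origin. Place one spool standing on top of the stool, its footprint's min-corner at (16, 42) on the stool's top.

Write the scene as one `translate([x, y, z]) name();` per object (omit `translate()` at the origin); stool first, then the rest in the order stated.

stool();
translate([16, 42, 415]) spool();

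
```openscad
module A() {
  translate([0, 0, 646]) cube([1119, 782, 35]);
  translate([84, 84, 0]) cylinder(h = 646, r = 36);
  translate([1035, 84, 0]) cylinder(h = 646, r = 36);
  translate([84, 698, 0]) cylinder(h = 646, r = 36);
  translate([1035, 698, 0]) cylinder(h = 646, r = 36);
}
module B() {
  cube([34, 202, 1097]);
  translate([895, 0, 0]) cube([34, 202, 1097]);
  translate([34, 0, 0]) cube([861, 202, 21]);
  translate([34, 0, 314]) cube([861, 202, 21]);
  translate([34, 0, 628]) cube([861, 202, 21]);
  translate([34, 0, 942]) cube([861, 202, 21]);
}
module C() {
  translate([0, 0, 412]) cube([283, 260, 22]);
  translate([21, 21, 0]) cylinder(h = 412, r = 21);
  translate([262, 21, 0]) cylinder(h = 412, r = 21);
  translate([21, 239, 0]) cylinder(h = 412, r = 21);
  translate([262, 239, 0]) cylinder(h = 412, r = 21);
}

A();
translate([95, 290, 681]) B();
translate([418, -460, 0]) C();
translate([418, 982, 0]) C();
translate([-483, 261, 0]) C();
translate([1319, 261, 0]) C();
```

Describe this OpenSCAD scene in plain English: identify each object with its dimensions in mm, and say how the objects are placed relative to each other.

A is a rectangular dining table. The top is 1119×782×35 mm with its upper surface at z = 681 mm. It stands on four round legs of 72 mm diameter, each leg's bounding box inset 48 mm from the nearest pair of top edges, running from the floor to the underside of the top.

B is an open bookshelf. Two side panels, each 34 mm thick, 202 mm deep and 1097 mm tall, stand 929 mm apart (outside-to-outside). Between them sit 4 shelves, each 21 mm thick and 202 mm deep, spanning the full gap between the sides. The bottom shelf rests on the floor (its underside at z = 0) and the clear gap between one shelf's top and the next shelf's underside is 293 mm.

C is a simple wooden stool: a rectangular seat 283 mm (x) by 260 mm (y), 22 mm thick, top face at z = 434 mm, on four round legs, each 42 mm in diameter. The legs rest on z = 0, each leg's axis is inset half a diameter from the nearest pair of seat edges (so the leg's bounding box is flush with the corner).

The bookshelf is on top of the table, centred. Four stools sit around the table at the −y, +y, −x, +x sides.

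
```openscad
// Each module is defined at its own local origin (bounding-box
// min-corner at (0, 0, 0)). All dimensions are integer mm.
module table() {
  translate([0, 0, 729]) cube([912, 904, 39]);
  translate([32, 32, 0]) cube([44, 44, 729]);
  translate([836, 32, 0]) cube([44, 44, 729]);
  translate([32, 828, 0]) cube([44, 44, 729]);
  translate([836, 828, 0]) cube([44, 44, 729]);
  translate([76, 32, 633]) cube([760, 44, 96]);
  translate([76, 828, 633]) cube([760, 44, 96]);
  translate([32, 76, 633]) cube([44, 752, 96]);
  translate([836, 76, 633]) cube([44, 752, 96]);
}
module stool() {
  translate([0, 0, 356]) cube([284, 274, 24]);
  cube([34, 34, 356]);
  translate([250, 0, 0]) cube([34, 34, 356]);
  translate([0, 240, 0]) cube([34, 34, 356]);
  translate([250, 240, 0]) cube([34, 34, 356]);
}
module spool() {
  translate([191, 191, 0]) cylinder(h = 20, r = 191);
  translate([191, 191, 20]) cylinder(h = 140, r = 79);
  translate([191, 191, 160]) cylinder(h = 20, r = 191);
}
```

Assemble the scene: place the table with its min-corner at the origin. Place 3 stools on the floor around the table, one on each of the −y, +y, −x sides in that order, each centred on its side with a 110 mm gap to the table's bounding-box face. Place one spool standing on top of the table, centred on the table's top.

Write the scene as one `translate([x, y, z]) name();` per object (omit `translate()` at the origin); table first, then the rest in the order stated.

table();
translate([314, -384, 0]) stool();
translate([314, 1014, 0]) stool();
translate([-394, 315, 0]) stool();
translate([265, 261, 768]) spool();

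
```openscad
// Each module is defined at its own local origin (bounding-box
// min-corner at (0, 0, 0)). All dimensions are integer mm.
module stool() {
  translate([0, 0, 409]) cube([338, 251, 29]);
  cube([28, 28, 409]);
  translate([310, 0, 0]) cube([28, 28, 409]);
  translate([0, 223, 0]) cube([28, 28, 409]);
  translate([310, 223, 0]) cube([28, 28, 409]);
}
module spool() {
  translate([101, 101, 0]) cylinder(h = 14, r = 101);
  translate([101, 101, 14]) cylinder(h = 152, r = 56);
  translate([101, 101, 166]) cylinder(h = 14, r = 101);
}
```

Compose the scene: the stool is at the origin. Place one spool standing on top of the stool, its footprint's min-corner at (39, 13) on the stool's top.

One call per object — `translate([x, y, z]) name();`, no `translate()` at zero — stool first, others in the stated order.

stool();
translate([39, 13, 438]) spool();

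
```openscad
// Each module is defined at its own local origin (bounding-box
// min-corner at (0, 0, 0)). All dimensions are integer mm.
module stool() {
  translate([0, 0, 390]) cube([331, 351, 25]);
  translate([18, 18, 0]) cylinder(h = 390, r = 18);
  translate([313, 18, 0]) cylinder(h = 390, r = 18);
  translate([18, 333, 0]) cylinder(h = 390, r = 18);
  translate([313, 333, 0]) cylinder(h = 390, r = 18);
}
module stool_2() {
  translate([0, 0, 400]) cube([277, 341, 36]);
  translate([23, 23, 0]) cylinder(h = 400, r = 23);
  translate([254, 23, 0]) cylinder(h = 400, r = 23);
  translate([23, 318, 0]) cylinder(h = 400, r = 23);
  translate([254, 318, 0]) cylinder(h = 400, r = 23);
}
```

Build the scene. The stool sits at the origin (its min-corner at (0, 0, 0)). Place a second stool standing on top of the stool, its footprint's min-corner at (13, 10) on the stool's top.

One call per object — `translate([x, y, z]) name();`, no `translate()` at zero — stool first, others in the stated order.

stool();
translate([13, 10, 415]) stool_2();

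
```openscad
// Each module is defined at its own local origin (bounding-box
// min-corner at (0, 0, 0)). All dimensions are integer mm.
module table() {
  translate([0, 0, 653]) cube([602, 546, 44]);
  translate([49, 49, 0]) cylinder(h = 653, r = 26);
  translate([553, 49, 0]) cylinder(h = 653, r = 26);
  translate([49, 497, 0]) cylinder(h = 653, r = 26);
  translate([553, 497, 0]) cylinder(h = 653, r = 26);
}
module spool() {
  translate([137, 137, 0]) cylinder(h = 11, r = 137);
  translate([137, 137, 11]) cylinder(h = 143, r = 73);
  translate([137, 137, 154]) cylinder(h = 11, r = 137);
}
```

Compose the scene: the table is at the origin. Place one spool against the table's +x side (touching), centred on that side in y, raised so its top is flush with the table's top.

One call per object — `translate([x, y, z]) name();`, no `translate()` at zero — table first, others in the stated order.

table();
translate([602, 136, 532]) spool();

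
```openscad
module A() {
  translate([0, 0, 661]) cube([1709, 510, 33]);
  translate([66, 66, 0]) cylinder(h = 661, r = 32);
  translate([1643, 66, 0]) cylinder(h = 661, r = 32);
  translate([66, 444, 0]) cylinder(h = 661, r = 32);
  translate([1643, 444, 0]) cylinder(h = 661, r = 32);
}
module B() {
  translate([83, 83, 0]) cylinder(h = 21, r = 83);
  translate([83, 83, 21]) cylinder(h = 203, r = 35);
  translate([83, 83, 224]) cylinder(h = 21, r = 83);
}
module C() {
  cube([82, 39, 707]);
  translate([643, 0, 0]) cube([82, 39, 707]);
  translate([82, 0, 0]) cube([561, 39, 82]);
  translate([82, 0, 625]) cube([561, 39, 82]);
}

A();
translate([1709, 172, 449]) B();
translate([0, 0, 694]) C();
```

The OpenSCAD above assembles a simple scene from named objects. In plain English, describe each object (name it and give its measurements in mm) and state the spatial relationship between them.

A is a table: top 1709 mm (x) × 510 mm (y), 33 mm thick, upper face at z = 694 mm, on four round legs of 64 mm diameter, each leg's bounding box inset 34 mm from the nearest pair of top edges, running from z = 0 to the bottom of the top.

B is a spool: two coaxial disc flanges of radius 83 mm and thickness 21 mm, joined by a core cylinder of radius 35 mm and height 203 mm. The lower flange rests on z = 0 and the three cylinders share a vertical axis.

C is a rectangular picture frame lying in the x–z plane (depth along y). The opening is 561 mm wide (x) by 543 mm tall (z), surrounded by a border 82 mm wide on all four sides. The frame is 39 mm deep and is made of two full-height vertical stiles with two horizontal rails fitted between them.

The spool is beside the table with their tops flush at z = 694. The picture frame is on top of the table.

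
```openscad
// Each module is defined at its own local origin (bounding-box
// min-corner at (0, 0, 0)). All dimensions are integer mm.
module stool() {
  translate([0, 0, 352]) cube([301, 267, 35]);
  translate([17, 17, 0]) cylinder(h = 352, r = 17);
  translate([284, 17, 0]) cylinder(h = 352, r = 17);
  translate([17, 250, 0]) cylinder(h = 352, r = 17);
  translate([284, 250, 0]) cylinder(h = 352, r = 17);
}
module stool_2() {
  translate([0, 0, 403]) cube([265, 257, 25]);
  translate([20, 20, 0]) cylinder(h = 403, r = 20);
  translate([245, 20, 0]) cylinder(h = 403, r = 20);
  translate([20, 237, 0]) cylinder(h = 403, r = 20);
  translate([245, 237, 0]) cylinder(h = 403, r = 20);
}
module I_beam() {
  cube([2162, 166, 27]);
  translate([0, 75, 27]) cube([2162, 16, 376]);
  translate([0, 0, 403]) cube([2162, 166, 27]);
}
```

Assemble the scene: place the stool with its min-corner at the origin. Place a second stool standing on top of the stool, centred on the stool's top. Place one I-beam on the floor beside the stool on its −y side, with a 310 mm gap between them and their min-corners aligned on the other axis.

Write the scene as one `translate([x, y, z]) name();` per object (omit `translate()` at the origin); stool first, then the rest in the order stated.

stool();
translate([18, 5, 387]) stool_2();
translate([0, -476, 0]) I_beam();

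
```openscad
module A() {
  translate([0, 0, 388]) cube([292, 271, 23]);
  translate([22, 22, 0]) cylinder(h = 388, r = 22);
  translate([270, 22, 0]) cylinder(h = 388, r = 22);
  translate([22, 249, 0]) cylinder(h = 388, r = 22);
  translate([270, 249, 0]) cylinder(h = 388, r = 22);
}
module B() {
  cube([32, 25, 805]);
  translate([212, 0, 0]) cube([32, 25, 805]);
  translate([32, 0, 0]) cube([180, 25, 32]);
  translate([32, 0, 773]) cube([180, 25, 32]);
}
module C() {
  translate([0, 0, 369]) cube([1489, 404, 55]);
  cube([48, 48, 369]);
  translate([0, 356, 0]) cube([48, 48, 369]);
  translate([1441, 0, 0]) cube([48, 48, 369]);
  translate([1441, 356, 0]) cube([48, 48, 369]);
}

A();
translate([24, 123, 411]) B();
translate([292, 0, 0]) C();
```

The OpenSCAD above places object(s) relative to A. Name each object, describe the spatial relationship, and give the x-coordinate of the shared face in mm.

The stool's +x face and the bench's −x face are both at x = 292 mm.

A is a stool. B is a picture frame. C is a bench. The picture frame is on top of the stool, centred. The bench is against the stool's +x side, with their −y faces flush. The x-coordinate of the shared face is 292 mm.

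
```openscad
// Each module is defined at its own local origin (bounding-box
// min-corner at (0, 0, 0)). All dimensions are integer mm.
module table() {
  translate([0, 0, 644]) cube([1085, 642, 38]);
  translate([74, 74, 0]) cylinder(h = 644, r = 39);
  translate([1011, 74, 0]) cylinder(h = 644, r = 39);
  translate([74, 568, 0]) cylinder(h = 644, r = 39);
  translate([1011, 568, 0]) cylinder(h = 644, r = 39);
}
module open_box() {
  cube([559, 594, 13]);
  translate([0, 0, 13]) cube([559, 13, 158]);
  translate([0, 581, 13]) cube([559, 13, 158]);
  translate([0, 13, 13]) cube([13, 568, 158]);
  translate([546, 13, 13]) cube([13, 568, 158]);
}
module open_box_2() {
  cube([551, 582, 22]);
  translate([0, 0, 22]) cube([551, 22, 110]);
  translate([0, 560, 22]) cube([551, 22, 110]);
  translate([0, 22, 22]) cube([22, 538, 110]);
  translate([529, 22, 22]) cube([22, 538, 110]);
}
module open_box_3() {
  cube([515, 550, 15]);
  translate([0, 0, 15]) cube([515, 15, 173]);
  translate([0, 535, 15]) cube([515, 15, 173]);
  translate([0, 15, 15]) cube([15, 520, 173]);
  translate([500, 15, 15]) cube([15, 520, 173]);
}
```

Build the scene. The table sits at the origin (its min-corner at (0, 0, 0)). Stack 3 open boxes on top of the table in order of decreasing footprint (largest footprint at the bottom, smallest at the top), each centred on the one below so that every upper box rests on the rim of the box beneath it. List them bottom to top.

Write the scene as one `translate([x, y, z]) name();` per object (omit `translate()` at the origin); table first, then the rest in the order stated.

table();
translate([263, 24, 682]) open_box();
translate([267, 30, 853]) open_box_2();
translate([285, 46, 985]) open_box_3();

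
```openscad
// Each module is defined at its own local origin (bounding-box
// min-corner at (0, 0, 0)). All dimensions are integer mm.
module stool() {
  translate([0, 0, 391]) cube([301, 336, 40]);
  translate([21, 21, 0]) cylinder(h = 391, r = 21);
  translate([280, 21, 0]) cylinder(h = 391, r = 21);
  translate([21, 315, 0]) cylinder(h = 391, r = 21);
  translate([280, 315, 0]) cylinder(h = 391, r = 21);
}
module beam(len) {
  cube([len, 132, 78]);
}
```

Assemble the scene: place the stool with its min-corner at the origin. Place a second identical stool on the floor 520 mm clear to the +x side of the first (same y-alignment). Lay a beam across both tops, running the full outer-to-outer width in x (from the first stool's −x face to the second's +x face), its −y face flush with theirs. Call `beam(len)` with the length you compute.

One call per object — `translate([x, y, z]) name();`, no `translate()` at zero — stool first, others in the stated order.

stool();
translate([821, 0, 0]) stool();
translate([0, 0, 431]) beam(1122);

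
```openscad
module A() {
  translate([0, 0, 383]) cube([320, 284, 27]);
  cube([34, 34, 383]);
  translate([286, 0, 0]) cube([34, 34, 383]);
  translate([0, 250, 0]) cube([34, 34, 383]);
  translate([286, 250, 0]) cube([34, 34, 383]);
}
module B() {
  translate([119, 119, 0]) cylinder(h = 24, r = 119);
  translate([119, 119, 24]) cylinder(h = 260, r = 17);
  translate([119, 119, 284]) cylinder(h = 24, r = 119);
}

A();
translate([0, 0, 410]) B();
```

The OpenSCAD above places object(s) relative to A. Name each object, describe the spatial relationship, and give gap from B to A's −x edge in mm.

The spool's min-x is at 0; the stool's min-x is 0; gap = 0 mm.

A is a stool. B is a spool. The spool is on top of the stool. The gap from the spool to the stool's −x edge is 0 mm.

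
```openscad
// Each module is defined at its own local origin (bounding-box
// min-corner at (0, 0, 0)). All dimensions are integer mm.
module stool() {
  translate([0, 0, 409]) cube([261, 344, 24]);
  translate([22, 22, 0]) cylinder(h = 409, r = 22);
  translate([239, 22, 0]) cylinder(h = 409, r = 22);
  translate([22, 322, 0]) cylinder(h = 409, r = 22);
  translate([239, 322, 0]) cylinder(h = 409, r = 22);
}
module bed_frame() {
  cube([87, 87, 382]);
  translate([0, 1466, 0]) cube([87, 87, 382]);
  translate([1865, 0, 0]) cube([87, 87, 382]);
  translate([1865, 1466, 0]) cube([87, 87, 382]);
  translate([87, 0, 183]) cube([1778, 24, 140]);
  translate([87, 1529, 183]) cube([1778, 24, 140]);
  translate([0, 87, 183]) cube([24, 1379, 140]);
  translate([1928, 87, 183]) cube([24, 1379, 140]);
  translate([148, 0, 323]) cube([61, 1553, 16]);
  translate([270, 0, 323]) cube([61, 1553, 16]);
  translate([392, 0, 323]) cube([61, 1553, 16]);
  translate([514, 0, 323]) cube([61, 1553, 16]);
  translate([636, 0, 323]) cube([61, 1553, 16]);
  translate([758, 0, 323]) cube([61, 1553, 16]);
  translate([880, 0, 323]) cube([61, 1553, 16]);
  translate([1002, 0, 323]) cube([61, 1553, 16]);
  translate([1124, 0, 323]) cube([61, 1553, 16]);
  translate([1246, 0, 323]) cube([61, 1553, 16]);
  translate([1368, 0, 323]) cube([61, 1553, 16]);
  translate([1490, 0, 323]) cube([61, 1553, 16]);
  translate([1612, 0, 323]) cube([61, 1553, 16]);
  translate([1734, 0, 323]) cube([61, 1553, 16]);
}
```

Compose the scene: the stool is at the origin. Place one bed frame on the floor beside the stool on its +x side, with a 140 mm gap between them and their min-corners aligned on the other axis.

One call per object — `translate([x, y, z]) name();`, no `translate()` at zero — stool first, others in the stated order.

stool();
translate([401, 0, 0]) bed_frame();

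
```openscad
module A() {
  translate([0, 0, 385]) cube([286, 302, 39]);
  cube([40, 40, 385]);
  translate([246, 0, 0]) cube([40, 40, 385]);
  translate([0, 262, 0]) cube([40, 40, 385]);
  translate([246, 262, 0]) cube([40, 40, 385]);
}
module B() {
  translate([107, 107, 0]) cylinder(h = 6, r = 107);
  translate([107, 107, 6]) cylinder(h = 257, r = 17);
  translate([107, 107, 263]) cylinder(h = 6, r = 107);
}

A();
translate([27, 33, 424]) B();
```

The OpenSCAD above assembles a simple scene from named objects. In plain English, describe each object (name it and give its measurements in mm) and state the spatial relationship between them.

A is a four-legged stool. The seat is 286×302 mm, 39 mm thick, top at z = 424 mm. It stands on four square legs, each 40×40 mm in cross-section, from z = 0 to the seat underside, each flush with a corner of the seat.

B is a spool: two coaxial disc flanges of radius 107 mm and thickness 6 mm, joined by a core cylinder of radius 17 mm and height 257 mm. The lower flange rests on z = 0 and the three cylinders share a vertical axis.

The spool is on top of the stool.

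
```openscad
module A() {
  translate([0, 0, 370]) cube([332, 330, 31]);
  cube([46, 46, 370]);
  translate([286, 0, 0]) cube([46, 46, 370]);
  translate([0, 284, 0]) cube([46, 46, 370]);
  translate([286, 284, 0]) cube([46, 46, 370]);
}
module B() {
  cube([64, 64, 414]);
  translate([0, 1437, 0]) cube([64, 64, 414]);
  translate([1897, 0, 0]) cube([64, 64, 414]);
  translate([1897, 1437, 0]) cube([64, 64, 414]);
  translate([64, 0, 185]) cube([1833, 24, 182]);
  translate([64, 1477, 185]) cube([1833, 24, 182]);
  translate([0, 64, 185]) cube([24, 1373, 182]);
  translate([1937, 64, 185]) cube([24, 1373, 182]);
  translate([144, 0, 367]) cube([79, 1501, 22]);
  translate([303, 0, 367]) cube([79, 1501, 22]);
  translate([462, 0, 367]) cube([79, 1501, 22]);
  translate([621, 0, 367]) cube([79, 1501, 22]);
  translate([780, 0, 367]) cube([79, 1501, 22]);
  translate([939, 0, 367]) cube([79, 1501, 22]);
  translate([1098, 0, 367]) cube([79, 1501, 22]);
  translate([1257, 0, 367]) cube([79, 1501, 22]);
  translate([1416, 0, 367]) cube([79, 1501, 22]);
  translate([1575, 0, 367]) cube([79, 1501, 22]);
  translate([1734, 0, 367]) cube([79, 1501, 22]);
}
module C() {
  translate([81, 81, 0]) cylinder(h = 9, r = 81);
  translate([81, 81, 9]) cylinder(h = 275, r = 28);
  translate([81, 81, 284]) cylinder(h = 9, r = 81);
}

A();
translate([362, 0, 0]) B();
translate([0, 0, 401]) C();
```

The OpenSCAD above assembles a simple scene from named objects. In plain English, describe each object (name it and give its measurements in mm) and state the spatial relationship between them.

A is a four-legged stool. The seat is 332×330 mm, 31 mm thick, top at z = 401 mm. It stands on four square legs, each 46×46 mm in cross-section, from z = 0 to the seat underside, each flush with a corner of the seat.

B is a bed frame 1961 mm long (x) by 1501 mm wide (y). Four 64×64 mm corner posts, 414 mm tall, at the corners of the footprint. Four rails of 24 mm thickness and 182 mm height run between adjacent posts with their undersides at z = 185 mm, their outer faces flush with the outside of the frame (the two x-running rails run between the posts' inner faces; the two y-running rails run between the posts' inner faces). 11 slats, each 79 mm wide (x) and 22 mm thick, lie across the top of the two x-running rails, running the full 1501 mm width of the frame in y; the slats are evenly spaced along x between the inner faces of the end posts with equal gaps (rounded down to the nearest mm) at the −x end and between each pair — any rounding remainder accumulates at the +x end.

C is a spool: two coaxial disc flanges of radius 81 mm and thickness 9 mm, joined by a core cylinder of radius 28 mm and height 275 mm. The lower flange rests on z = 0 and the three cylinders share a vertical axis.

The bed frame is on the floor beside the stool on its +x side. The spool is on top of the stool.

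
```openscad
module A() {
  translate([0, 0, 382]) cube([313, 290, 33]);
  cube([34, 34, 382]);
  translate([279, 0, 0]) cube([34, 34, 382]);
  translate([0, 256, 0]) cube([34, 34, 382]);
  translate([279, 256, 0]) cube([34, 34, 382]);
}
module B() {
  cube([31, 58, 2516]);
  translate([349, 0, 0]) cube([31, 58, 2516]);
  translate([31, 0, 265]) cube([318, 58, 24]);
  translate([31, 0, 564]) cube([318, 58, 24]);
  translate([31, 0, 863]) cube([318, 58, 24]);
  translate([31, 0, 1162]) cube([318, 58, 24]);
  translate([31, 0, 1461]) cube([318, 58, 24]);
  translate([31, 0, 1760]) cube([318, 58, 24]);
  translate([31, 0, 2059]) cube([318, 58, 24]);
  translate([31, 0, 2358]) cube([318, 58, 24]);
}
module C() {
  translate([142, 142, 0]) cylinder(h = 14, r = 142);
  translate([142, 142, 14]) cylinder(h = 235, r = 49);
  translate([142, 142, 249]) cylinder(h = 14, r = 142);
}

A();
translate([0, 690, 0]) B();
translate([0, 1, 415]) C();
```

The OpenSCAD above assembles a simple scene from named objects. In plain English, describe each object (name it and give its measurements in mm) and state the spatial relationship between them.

A is a four-legged stool. The seat is a 313×290×33 mm slab whose top surface is at z = 415 mm; four square legs, each 34×34 mm in cross-section, run from the floor (z = 0) to the underside of the seat, each flush with a corner of the seat.

B is a straight ladder. Two 31×58 mm vertical rails, 2516 mm tall, stand 380 mm apart (outside-to-outside) with their front faces coplanar on the −y side. 8 rungs, each 58 mm deep and 24 mm tall, span between the inner faces of the rails, front faces flush with the rails. The lowest rung's underside is at z = 265 mm and rungs are spaced 299 mm apart (underside to underside).

C is a spool: two coaxial disc flanges of radius 142 mm and thickness 14 mm, joined by a core cylinder of radius 49 mm and height 235 mm. The lower flange rests on z = 0 and the three cylinders share a vertical axis.

The ladder is on the floor beside the stool on its +y side. The spool is on top of the stool.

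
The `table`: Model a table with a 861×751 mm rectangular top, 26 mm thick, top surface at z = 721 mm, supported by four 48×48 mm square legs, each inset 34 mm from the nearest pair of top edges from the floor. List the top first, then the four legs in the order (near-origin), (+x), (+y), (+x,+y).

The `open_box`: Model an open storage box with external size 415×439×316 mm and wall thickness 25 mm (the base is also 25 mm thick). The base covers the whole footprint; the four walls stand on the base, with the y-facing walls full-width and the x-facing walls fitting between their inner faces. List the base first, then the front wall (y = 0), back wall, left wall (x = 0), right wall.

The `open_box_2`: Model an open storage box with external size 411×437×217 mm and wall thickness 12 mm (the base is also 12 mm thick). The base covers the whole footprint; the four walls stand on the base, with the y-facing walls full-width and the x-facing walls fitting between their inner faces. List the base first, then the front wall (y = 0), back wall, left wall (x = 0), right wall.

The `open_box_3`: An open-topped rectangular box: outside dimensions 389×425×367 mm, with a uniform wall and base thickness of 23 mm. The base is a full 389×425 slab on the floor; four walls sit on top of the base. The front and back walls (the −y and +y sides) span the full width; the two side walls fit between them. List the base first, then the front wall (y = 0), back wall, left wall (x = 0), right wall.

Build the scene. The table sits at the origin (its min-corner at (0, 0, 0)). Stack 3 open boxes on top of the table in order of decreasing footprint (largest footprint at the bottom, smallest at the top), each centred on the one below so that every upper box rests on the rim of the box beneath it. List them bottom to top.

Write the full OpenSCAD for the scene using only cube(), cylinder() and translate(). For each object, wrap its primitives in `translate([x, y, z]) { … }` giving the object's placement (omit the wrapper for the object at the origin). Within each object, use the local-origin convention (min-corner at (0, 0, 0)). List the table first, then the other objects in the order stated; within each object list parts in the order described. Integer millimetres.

translate([0, 0, 695]) cube([861, 751, 26]);
translate([34, 34, 0]) cube([48, 48, 695]);
translate([779, 34, 0]) cube([48, 48, 695]);
translate([34, 669, 0]) cube([48, 48, 695]);
translate([779, 669, 0]) cube([48, 48, 695]);
translate([223, 156, 721]) {
  cube([415, 439, 25]);
  translate([0, 0, 25]) cube([415, 25, 291]);
  translate([0, 414, 25]) cube([415, 25, 291]);
  translate([0, 25, 25]) cube([25, 389, 291]);
  translate([390, 25, 25]) cube([25, 389, 291]);
}
translate([225, 157, 1037]) {
  cube([411, 437, 12]);
  translate([0, 0, 12]) cube([411, 12, 205]);
  translate([0, 425, 12]) cube([411, 12, 205]);
  translate([0, 12, 12]) cube([12, 413, 205]);
  translate([399, 12, 12]) cube([12, 413, 205]);
}
translate([236, 163, 1254]) {
  cube([389, 425, 23]);
  translate([0, 0, 23]) cube([389, 23, 344]);
  translate([0, 402, 23]) cube([389, 23, 344]);
  translate([0, 23, 23]) cube([23, 379, 344]);
  translate([366, 23, 23]) cube([23, 379, 344]);
}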